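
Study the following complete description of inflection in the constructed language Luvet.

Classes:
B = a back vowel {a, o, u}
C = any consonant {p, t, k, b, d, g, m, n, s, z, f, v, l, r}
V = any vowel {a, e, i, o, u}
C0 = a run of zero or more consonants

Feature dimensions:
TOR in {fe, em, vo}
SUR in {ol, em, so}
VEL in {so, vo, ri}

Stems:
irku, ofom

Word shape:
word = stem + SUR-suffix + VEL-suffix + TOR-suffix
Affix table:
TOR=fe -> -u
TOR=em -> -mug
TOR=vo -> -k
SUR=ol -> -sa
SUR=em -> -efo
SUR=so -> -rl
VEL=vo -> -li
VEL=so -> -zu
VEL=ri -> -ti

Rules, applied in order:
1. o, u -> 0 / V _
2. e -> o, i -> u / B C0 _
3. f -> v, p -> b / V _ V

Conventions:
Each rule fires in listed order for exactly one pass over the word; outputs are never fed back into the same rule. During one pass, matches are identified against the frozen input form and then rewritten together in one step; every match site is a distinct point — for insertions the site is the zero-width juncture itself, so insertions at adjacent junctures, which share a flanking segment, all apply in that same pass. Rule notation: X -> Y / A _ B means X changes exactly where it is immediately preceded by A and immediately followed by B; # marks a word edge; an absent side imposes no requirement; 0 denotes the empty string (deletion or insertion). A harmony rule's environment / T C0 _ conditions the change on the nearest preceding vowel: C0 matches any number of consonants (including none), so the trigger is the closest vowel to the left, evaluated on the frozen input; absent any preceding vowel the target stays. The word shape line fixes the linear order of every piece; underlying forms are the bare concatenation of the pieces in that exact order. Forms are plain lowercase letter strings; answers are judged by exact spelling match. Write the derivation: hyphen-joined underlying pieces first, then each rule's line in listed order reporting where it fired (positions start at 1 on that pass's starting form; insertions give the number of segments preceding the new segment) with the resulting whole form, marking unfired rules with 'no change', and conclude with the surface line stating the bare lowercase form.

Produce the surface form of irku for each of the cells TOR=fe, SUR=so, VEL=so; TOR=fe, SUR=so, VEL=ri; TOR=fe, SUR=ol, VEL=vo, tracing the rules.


cell TOR=fe, SUR=so, VEL=so:
underlying: irku-rl-zu-u
1. o, u -> 0 / V _: fires at position(s) 9: irkurlzu
2. e -> o, i -> u / B C0 _: no change
3. f -> v, p -> b / V _ V: no change
surface: irkurlzu

cell TOR=fe, SUR=so, VEL=ri:
underlying: irku-rl-ti-u
1. o, u -> 0 / V _: fires at position(s) 9: irkurlti
2. e -> o, i -> u / B C0 _: fires at position(s) 8: irkurltu
3. f -> v, p -> b / V _ V: no change
surface: irkurltu

cell TOR=fe, SUR=ol, VEL=vo:
underlying: irku-sa-li-u
1. o, u -> 0 / V _: fires at position(s) 9: irkusali
2. e -> o, i -> u / B C0 _: fires at position(s) 8: irkusalu
3. f -> v, p -> b / V _ V: no change
surface: irkusalu


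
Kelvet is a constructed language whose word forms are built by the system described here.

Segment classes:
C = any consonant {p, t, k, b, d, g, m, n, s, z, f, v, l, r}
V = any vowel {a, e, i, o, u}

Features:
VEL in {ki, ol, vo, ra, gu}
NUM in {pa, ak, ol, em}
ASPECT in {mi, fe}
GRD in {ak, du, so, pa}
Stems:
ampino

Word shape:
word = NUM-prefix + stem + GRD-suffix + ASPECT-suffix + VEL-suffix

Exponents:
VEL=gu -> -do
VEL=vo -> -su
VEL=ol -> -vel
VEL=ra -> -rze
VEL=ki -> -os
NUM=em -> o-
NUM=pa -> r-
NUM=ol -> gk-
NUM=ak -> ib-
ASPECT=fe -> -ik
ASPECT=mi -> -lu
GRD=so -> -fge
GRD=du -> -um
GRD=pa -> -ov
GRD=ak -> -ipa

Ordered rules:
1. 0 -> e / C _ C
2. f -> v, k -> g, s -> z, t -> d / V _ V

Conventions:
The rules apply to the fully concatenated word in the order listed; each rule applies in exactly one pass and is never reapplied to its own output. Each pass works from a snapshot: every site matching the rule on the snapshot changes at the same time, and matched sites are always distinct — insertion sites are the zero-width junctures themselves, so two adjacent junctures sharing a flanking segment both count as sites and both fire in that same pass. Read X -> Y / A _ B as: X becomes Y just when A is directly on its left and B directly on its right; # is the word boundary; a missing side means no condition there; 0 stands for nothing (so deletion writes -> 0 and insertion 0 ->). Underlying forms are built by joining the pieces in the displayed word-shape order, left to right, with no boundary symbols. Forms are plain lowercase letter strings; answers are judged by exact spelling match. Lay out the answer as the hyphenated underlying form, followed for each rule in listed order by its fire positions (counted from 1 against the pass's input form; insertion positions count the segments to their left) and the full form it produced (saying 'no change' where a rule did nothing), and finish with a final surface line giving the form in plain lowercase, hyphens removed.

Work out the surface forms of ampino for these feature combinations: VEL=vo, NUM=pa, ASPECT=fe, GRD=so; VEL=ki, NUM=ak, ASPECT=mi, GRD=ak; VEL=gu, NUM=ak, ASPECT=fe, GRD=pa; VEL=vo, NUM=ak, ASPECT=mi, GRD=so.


cell VEL=vo, NUM=pa, ASPECT=fe, GRD=so:
underlying: r-ampino-fge-ik-su
1. 0 -> e / C _ C: inserts after position(s) 3, 8, 12: ramepinofegeikesu
2. f -> v, k -> g, s -> z, t -> d / V _ V: fires at position(s) 9, 14, 16: ramepinovegeigezu
surface: ramepinovegeigezu

cell VEL=ki, NUM=ak, ASPECT=mi, GRD=ak:
underlying: ib-ampino-ipa-lu-os
1. 0 -> e / C _ C: inserts after position(s) 4: ibamepinoipaluos
2. f -> v, k -> g, s -> z, t -> d / V _ V: no change
surface: ibamepinoipaluos

cell VEL=gu, NUM=ak, ASPECT=fe, GRD=pa:
underlying: ib-ampino-ov-ik-do
1. 0 -> e / C _ C: inserts after position(s) 4, 12: ibamepinoovikedo
2. f -> v, k -> g, s -> z, t -> d / V _ V: fires at position(s) 13: ibamepinoovigedo
surface: ibamepinoovigedo

cell VEL=vo, NUM=ak, ASPECT=mi, GRD=so:
underlying: ib-ampino-fge-lu-su
1. 0 -> e / C _ C: inserts after position(s) 4, 9: ibamepinofegelusu
2. f -> v, k -> g, s -> z, t -> d / V _ V: fires at position(s) 10, 16: ibamepinovegeluzu
surface: ibamepinovegeluzu


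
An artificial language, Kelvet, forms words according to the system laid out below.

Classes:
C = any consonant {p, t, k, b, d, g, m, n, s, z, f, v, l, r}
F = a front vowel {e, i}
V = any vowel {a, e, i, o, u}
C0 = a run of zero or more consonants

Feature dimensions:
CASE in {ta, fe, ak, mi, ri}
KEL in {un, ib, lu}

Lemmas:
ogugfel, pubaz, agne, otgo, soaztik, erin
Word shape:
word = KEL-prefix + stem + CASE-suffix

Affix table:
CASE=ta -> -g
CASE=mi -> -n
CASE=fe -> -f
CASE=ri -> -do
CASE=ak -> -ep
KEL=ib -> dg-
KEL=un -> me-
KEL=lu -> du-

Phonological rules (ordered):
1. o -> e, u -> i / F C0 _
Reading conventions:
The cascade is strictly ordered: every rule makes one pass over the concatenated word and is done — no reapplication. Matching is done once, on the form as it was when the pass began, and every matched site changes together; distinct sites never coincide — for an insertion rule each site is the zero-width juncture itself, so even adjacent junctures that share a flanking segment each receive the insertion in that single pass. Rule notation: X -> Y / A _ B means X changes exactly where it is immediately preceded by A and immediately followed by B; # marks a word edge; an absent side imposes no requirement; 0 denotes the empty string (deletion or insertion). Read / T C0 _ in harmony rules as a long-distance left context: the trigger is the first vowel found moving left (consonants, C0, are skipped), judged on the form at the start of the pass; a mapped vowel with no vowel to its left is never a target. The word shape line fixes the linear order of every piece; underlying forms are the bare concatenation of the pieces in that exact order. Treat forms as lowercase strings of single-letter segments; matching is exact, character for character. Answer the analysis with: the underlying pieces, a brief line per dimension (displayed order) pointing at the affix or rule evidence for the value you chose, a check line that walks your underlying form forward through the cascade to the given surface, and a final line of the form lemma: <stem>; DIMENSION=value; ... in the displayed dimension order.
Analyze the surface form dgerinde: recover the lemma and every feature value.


underlying: dg-erin-do
CASE=ri - signalled by the affix -do
KEL=ib - signalled by the affix dg-
check: dgerindo -> dgerinde
lemma: erin; CASE=ri; KEL=ib


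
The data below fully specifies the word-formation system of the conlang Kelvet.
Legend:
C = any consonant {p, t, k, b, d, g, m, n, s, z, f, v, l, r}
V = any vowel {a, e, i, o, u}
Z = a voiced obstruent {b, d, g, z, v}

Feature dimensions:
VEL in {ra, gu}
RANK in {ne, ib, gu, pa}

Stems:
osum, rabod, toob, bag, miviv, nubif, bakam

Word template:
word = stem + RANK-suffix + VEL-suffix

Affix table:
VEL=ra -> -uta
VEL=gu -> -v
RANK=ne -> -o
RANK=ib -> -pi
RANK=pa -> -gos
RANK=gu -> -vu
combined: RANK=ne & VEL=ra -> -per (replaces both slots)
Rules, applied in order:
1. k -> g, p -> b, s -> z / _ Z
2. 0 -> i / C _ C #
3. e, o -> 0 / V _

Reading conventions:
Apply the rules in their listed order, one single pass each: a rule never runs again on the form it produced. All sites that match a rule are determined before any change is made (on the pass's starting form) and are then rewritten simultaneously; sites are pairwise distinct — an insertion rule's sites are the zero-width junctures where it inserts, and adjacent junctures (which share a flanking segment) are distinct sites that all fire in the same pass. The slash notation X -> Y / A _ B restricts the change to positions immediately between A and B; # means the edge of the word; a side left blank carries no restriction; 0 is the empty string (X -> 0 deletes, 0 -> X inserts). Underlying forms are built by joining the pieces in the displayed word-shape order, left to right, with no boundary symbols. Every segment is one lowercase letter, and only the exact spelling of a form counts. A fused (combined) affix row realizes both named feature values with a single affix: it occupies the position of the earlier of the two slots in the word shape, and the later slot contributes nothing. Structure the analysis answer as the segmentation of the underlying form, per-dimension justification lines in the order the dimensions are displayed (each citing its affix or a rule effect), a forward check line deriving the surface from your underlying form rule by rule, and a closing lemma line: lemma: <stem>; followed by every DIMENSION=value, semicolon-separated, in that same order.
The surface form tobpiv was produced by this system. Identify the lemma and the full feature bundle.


underlying: toob-pi-v
VEL=gu - signalled by the affix -v
RANK=ib - signalled by the affix -pi
check: toobpiv -> toobpiv -> toobpiv -> tobpiv
lemma: toob; VEL=gu; RANK=ib


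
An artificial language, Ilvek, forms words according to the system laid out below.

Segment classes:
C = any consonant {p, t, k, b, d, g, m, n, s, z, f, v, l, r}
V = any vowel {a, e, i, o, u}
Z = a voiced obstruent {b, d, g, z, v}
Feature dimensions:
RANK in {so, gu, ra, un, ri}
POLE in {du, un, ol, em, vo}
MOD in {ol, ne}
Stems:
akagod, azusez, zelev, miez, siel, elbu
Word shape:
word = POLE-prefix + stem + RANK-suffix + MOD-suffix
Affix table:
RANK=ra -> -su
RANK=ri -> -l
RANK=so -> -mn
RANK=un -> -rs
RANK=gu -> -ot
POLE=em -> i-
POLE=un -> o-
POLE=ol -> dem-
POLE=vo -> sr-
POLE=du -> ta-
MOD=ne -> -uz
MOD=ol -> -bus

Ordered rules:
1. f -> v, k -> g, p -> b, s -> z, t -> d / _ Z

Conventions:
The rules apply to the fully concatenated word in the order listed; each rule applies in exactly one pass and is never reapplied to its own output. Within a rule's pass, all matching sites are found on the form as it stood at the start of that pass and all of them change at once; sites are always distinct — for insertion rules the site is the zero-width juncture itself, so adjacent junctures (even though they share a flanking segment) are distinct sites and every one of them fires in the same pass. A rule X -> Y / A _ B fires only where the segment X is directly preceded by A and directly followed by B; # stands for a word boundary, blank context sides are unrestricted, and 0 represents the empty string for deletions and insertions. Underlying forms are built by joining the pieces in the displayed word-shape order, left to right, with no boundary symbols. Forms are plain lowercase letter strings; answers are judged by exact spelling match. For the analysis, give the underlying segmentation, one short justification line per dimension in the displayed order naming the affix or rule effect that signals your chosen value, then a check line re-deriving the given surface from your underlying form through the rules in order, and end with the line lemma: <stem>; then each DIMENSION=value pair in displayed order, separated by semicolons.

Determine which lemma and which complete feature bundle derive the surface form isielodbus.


underlying: i-siel-ot-bus
RANK=gu - signalled by the affix -ot
POLE=em - signalled by the affix i-
MOD=ol - signalled by the affix -bus
check: isielotbus -> isielodbus
lemma: siel; RANK=gu; POLE=em; MOD=ol


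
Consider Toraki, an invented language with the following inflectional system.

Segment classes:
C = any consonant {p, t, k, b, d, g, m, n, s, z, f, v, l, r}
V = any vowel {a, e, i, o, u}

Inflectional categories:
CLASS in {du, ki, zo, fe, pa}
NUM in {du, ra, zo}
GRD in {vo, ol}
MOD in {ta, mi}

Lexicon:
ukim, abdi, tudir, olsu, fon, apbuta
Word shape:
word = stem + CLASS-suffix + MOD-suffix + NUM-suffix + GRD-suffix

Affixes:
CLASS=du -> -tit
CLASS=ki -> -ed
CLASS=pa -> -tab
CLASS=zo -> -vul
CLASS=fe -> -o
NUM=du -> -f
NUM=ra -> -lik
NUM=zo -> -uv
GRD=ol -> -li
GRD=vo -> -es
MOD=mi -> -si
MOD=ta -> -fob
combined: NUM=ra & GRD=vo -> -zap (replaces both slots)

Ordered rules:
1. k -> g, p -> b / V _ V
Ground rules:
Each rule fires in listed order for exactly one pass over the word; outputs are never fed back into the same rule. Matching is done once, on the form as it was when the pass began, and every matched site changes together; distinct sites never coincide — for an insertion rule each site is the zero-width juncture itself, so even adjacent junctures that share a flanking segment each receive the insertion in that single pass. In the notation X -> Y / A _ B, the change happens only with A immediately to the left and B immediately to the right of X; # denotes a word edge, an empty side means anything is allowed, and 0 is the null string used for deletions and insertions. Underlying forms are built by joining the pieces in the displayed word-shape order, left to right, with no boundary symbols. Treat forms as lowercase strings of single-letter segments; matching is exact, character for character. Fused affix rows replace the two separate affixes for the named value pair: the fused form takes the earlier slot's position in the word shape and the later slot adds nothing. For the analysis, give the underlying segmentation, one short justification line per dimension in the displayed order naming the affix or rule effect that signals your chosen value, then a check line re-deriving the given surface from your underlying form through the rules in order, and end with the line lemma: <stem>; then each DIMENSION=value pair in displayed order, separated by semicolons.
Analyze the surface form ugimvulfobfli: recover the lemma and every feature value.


underlying: ukim-vul-fob-f-li
CLASS=zo - signalled by the affix -vul
NUM=du - signalled by the affix -f
GRD=ol - signalled by the affix -li
MOD=ta - signalled by the affix -fob
check: ukimvulfobfli -> ugimvulfobfli
lemma: ukim; CLASS=zo; NUM=du; GRD=ol; MOD=ta


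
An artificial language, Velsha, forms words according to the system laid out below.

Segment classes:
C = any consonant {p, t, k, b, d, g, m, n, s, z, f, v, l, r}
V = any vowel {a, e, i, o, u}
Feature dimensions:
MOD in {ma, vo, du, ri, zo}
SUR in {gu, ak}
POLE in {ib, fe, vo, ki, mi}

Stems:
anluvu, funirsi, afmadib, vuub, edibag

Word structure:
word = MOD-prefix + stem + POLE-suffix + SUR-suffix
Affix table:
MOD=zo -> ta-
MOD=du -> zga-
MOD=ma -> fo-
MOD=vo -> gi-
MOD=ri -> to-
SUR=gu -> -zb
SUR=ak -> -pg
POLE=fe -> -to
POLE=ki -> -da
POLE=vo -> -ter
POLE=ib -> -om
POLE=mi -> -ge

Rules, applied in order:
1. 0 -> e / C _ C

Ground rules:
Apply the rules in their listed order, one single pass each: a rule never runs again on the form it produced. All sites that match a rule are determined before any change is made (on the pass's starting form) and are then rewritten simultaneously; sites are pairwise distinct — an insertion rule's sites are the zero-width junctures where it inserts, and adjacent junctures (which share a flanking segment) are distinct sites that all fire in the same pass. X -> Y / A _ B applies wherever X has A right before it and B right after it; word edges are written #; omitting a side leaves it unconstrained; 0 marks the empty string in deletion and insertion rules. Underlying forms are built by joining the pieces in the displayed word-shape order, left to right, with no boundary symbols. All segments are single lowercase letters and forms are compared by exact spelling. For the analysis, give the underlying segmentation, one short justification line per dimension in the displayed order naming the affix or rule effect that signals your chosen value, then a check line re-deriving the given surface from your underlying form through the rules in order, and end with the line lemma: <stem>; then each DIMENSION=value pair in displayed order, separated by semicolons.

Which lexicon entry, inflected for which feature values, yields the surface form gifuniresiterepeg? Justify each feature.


underlying: gi-funirsi-ter-pg
MOD=vo - signalled by the affix gi-
SUR=ak - signalled by the affix -pg
POLE=vo - signalled by the affix -ter
check: gifunirsiterpg -> gifuniresiterepeg
lemma: funirsi; MOD=vo; SUR=ak; POLE=vo


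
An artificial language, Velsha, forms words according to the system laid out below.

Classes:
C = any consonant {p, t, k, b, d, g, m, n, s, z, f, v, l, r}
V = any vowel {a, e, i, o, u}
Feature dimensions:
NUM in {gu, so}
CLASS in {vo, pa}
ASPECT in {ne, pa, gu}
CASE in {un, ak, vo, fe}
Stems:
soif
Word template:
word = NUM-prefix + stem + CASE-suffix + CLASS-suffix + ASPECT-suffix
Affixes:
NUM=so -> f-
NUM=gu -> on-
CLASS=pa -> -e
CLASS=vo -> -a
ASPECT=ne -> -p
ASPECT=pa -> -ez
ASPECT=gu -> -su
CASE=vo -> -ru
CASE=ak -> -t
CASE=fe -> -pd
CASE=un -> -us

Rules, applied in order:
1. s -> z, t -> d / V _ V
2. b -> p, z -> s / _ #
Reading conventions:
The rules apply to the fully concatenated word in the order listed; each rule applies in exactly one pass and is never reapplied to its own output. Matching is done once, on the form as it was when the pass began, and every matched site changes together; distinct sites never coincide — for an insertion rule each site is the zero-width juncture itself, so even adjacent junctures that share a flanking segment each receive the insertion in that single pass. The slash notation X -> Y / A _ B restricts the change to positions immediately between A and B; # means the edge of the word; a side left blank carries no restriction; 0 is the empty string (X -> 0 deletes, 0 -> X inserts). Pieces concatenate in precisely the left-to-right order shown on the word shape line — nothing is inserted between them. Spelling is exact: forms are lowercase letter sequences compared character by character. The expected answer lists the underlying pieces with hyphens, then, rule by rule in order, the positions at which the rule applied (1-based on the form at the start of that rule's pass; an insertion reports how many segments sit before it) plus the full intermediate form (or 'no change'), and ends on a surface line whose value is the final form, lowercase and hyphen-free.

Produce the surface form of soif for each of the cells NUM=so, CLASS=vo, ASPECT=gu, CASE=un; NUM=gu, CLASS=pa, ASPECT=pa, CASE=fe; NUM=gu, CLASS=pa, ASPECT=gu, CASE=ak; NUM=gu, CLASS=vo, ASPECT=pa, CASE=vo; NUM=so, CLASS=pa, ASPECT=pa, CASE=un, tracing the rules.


cell NUM=so, CLASS=vo, ASPECT=gu, CASE=un:
underlying: f-soif-us-a-su
1. s -> z, t -> d / V _ V: fires at position(s) 7, 9: fsoifuzazu
2. b -> p, z -> s / _ #: no change
surface: fsoifuzazu

cell NUM=gu, CLASS=pa, ASPECT=pa, CASE=fe:
underlying: on-soif-pd-e-ez
1. s -> z, t -> d / V _ V: no change
2. b -> p, z -> s / _ #: fires at position(s) 11: onsoifpdees
surface: onsoifpdees

cell NUM=gu, CLASS=pa, ASPECT=gu, CASE=ak:
underlying: on-soif-t-e-su
1. s -> z, t -> d / V _ V: fires at position(s) 9: onsoiftezu
2. b -> p, z -> s / _ #: no change
surface: onsoiftezu

cell NUM=gu, CLASS=vo, ASPECT=pa, CASE=vo:
underlying: on-soif-ru-a-ez
1. s -> z, t -> d / V _ V: no change
2. b -> p, z -> s / _ #: fires at position(s) 11: onsoifruaes
surface: onsoifruaes

cell NUM=so, CLASS=pa, ASPECT=pa, CASE=un:
underlying: f-soif-us-e-ez
1. s -> z, t -> d / V _ V: fires at position(s) 7: fsoifuzeez
2. b -> p, z -> s / _ #: fires at position(s) 10: fsoifuzees
surface: fsoifuzees


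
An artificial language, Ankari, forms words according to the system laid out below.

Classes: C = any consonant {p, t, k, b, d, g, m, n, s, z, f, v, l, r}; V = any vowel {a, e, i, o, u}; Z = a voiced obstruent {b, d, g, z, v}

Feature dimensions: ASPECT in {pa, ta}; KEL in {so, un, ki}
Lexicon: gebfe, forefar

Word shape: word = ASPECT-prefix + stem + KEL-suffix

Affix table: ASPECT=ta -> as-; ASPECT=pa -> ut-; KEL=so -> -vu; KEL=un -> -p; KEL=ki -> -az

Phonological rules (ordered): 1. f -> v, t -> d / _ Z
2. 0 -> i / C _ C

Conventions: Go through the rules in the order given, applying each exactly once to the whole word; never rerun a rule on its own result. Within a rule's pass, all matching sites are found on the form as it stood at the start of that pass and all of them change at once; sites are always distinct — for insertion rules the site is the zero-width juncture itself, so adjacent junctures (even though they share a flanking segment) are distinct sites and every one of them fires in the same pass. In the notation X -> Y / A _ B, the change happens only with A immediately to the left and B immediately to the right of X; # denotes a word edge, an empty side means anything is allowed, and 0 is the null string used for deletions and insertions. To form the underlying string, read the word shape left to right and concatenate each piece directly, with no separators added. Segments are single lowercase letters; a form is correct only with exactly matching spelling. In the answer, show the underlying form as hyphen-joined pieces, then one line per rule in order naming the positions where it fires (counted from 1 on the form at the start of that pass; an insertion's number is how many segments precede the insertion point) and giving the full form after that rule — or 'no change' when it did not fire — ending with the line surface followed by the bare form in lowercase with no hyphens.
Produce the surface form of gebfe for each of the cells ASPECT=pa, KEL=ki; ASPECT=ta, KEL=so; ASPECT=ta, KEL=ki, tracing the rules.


cell ASPECT=pa, KEL=ki:
underlying: ut-gebfe-az
1. f -> v, t -> d / _ Z: fires at position(s) 2: udgebfeaz
2. 0 -> i / C _ C: inserts after position(s) 2, 5: udigebifeaz
surface: udigebifeaz

cell ASPECT=ta, KEL=so:
underlying: as-gebfe-vu
1. f -> v, t -> d / _ Z: no change
2. 0 -> i / C _ C: inserts after position(s) 2, 5: asigebifevu
surface: asigebifevu

cell ASPECT=ta, KEL=ki:
underlying: as-gebfe-az
1. f -> v, t -> d / _ Z: no change
2. 0 -> i / C _ C: inserts after position(s) 2, 5: asigebifeaz
surface: asigebifeaz


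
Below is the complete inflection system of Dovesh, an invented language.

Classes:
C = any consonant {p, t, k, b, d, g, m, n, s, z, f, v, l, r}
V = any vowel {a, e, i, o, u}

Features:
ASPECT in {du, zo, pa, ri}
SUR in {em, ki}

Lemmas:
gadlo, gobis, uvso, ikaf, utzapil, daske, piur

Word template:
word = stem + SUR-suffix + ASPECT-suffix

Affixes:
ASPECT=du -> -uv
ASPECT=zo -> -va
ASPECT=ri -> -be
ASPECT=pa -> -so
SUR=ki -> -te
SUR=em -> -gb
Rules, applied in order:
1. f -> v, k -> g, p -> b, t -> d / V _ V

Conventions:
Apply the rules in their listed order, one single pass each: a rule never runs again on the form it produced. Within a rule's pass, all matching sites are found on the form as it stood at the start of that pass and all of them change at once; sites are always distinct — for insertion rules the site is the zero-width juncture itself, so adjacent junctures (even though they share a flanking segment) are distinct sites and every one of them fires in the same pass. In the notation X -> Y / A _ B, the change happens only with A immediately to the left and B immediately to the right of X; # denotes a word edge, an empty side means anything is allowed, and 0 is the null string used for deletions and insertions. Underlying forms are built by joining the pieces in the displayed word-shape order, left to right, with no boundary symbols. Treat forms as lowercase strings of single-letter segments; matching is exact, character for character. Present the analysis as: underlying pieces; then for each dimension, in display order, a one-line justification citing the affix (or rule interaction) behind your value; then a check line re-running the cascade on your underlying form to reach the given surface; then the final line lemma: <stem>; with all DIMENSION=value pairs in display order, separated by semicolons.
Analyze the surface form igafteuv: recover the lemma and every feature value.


underlying: ikaf-te-uv
ASPECT=du - signalled by the affix -uv
SUR=ki - signalled by the affix -te
check: ikafteuv -> igafteuv
lemma: ikaf; ASPECT=du; SUR=ki


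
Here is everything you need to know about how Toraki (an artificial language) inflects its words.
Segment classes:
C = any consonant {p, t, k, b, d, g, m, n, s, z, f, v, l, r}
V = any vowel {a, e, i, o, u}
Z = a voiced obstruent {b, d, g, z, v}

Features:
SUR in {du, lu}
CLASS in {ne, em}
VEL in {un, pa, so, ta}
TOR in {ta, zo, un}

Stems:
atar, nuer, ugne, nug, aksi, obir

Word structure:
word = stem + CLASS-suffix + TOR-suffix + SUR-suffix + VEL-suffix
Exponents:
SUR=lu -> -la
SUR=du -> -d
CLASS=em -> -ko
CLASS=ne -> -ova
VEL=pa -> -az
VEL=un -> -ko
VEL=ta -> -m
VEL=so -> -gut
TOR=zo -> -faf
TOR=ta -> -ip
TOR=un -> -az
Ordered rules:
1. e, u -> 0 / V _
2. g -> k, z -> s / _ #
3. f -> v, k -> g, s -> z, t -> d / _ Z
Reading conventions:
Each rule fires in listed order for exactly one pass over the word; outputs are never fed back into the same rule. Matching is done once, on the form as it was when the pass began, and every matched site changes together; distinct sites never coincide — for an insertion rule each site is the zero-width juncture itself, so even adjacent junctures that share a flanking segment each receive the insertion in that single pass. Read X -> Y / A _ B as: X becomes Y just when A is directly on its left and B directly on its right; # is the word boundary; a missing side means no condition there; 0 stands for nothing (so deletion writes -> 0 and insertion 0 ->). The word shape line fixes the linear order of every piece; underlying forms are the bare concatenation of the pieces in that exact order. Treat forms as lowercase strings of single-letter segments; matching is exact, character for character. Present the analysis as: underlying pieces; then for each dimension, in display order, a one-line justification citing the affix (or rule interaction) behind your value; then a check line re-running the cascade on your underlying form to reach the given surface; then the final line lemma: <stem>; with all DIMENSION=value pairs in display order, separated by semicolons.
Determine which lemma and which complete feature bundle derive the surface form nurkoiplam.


underlying: nuer-ko-ip-la-m
SUR=lu - signalled by the affix -la
CLASS=em - signalled by the affix -ko
VEL=ta - signalled by the affix -m
TOR=ta - signalled by the affix -ip
check: nuerkoiplam -> nurkoiplam -> nurkoiplam -> nurkoiplam
lemma: nuer; SUR=lu; CLASS=em; VEL=ta; TOR=ta


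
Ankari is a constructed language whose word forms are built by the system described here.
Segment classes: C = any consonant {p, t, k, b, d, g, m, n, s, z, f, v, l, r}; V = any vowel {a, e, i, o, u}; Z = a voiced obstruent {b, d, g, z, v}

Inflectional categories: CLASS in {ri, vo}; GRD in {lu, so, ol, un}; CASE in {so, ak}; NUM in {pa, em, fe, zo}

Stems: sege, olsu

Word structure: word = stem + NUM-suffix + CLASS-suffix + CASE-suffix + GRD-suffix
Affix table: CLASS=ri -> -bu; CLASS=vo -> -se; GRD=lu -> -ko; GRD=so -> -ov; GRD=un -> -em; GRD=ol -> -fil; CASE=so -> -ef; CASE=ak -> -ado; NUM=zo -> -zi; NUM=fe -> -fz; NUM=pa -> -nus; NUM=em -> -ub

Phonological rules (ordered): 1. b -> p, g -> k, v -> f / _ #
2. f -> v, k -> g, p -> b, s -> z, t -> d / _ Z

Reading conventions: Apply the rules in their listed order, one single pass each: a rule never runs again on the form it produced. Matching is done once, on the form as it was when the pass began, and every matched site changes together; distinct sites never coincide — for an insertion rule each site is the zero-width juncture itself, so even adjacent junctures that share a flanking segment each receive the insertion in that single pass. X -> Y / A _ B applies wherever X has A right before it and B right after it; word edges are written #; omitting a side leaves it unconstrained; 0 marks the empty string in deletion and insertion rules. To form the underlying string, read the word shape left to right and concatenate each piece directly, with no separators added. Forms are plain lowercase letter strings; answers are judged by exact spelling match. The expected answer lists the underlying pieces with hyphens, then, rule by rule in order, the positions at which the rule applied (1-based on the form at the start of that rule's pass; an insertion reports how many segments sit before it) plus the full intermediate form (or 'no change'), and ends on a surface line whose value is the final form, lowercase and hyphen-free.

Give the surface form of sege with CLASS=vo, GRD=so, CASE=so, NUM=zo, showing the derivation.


underlying: sege-zi-se-ef-ov
1. b -> p, g -> k, v -> f / _ #: fires at position(s) 12: segeziseefof
2. f -> v, k -> g, p -> b, s -> z, t -> d / _ Z: no change
surface: segeziseefof


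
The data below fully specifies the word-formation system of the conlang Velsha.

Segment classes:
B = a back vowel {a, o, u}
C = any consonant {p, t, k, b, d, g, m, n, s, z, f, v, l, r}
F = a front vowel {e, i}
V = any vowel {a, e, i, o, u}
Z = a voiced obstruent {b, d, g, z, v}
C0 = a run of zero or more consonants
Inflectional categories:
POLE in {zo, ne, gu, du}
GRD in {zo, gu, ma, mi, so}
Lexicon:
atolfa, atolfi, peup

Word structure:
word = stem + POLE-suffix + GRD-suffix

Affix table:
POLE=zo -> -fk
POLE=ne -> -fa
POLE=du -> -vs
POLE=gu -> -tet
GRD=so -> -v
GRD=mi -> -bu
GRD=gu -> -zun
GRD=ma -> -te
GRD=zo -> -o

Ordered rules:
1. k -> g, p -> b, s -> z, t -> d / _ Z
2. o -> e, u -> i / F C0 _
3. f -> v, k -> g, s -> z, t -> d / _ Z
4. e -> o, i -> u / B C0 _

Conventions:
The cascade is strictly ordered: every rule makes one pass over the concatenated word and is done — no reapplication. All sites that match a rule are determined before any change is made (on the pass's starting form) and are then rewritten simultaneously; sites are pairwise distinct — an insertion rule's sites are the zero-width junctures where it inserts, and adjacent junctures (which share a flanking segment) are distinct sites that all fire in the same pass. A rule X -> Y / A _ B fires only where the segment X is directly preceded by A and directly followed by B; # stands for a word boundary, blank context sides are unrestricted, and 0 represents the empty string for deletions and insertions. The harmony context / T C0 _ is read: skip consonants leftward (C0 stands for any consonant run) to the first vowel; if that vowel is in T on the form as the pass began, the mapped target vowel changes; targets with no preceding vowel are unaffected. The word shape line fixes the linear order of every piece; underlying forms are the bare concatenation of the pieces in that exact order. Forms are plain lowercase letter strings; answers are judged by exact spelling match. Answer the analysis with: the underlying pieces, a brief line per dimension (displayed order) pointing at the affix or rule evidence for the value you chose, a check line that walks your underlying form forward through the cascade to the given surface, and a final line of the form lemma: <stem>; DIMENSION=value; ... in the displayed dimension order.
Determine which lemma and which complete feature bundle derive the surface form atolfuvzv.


underlying: atolfi-vs-v
POLE=du - signalled by the affix -vs
GRD=so - signalled by the affix -v
check: atolfivsv -> atolfivzv -> atolfivzv -> atolfivzv -> atolfuvzv
lemma: atolfi; POLE=du; GRD=so


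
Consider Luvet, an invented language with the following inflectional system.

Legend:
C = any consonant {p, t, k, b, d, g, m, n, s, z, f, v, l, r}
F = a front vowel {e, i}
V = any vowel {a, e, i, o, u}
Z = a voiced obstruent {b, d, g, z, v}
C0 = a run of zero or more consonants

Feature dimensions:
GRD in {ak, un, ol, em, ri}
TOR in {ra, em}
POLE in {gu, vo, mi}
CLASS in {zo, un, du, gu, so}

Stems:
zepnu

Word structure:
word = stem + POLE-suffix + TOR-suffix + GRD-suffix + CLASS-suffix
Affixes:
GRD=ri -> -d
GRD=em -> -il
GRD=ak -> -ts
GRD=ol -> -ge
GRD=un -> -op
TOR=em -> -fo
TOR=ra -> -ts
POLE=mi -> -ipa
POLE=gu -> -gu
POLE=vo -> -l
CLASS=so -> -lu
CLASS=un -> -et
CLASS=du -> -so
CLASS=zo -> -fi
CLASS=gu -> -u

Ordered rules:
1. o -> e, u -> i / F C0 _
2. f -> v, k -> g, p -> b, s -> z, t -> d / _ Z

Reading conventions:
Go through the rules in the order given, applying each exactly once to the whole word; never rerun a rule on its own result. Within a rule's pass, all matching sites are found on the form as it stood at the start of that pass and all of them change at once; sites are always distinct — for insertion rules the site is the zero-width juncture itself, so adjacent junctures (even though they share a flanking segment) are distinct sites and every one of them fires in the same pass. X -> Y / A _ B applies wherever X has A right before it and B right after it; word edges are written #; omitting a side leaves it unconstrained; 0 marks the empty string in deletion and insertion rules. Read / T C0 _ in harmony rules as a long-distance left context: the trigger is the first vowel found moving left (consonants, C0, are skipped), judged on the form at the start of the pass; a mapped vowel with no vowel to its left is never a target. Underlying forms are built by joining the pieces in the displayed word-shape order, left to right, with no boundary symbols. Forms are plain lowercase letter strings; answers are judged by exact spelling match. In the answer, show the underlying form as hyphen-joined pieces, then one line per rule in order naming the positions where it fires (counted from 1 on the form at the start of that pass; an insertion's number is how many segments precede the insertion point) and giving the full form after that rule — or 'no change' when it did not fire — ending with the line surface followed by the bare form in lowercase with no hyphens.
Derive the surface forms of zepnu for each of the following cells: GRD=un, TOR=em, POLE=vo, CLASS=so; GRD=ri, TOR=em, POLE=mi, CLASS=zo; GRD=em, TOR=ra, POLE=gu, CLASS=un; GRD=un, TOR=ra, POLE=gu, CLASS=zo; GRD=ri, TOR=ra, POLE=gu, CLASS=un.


cell GRD=un, TOR=em, POLE=vo, CLASS=so:
underlying: zepnu-l-fo-op-lu
1. o -> e, u -> i / F C0 _: fires at position(s) 5: zepnilfooplu
2. f -> v, k -> g, p -> b, s -> z, t -> d / _ Z: no change
surface: zepnilfooplu

cell GRD=ri, TOR=em, POLE=mi, CLASS=zo:
underlying: zepnu-ipa-fo-d-fi
1. o -> e, u -> i / F C0 _: fires at position(s) 5: zepniipafodfi
2. f -> v, k -> g, p -> b, s -> z, t -> d / _ Z: no change
surface: zepniipafodfi

cell GRD=em, TOR=ra, POLE=gu, CLASS=un:
underlying: zepnu-gu-ts-il-et
1. o -> e, u -> i / F C0 _: fires at position(s) 5: zepnigutsilet
2. f -> v, k -> g, p -> b, s -> z, t -> d / _ Z: no change
surface: zepnigutsilet

cell GRD=un, TOR=ra, POLE=gu, CLASS=zo:
underlying: zepnu-gu-ts-op-fi
1. o -> e, u -> i / F C0 _: fires at position(s) 5: zepnigutsopfi
2. f -> v, k -> g, p -> b, s -> z, t -> d / _ Z: no change
surface: zepnigutsopfi

cell GRD=ri, TOR=ra, POLE=gu, CLASS=un:
underlying: zepnu-gu-ts-d-et
1. o -> e, u -> i / F C0 _: fires at position(s) 5: zepnigutsdet
2. f -> v, k -> g, p -> b, s -> z, t -> d / _ Z: fires at position(s) 9: zepnigutzdet
surface: zepnigutzdet


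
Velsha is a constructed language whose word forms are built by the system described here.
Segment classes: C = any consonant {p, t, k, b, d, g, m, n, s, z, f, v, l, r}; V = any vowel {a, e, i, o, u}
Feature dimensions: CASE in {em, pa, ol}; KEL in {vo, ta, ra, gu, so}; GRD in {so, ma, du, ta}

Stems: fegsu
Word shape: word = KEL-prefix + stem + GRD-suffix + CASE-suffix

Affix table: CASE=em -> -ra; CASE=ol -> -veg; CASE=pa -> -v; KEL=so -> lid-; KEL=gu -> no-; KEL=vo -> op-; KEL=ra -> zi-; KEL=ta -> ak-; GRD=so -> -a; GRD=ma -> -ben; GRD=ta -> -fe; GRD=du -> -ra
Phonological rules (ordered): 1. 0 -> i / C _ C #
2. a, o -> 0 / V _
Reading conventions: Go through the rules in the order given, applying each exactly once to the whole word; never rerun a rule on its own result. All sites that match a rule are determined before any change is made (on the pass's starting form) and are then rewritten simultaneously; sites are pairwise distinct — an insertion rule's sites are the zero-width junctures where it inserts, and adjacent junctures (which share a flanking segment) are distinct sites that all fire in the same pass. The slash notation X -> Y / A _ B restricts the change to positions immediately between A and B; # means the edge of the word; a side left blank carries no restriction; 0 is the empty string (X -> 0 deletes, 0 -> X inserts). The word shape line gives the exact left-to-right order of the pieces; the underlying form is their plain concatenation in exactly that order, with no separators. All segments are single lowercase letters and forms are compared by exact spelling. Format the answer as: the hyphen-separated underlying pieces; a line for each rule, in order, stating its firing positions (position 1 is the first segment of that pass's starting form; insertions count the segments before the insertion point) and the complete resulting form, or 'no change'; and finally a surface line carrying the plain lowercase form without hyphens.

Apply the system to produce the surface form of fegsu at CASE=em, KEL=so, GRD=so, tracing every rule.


underlying: lid-fegsu-a-ra
1. 0 -> i / C _ C #: no change
2. a, o -> 0 / V _: fires at position(s) 9: lidfegsura
surface: lidfegsura


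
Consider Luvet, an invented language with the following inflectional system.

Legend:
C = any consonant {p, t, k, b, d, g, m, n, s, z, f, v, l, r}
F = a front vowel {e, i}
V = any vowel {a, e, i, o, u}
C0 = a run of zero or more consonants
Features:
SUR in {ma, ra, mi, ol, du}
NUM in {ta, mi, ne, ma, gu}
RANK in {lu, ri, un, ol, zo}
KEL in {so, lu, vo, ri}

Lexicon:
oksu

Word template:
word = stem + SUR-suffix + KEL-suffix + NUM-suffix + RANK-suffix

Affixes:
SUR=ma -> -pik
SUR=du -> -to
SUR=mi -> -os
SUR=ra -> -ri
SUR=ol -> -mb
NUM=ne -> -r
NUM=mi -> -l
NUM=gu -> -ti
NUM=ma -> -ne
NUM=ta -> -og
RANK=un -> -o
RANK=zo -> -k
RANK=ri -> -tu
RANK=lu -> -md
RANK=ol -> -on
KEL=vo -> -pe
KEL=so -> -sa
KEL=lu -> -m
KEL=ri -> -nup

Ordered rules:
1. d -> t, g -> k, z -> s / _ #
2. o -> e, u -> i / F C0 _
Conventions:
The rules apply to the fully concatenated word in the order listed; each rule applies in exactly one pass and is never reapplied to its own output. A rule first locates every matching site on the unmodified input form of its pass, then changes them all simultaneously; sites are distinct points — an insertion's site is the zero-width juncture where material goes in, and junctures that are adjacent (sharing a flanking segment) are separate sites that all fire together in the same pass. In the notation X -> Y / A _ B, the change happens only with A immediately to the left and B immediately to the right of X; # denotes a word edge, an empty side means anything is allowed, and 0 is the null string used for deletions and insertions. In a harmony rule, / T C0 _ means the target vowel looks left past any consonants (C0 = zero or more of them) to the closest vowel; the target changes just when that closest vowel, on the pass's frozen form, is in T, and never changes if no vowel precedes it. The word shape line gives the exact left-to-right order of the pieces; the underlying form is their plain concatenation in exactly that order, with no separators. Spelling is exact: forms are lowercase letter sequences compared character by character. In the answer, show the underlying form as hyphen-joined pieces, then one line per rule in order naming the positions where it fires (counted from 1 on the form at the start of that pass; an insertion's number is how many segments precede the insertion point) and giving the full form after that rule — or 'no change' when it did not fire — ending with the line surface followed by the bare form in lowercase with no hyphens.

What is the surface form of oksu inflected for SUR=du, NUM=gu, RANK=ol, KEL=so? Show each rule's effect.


underlying: oksu-to-sa-ti-on
1. d -> t, g -> k, z -> s / _ #: no change
2. o -> e, u -> i / F C0 _: fires at position(s) 11: oksutosatien
surface: oksutosatien
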